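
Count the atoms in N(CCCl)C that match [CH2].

2

Check the 5 heavy atoms by environment: 2× C (H2) → match; 1× N (H1) → no; 1× C (H3) → no; 1× Cl (H0) → no.
That gives 2 matching atoms.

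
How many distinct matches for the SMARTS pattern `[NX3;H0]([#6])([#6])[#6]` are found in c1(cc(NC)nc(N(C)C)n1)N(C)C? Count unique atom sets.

[NX3;H0]([#6])([#6])[#6] is the SMARTS for a tertiary amine: a trivalent nitrogen with no H, bonded to three carbons.
The molecule carries 2 separate instances of a dimethylamino group (-N(CH3)2) meeting every constraint; each maps to a distinct set of atoms, giving 2 matches.

2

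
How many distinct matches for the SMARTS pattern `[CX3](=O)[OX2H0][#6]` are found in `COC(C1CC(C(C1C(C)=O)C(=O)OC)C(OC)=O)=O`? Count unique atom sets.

3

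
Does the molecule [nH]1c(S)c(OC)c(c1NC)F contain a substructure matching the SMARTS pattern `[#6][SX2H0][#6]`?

No

The pattern [#6][SX2H0][#6] describes an aliphatic sulfur bridging two carbons with no H on the sulfur — a thioether.
The closest candidate here is a methoxy ether (-OCH3), but the bridging atom is O, not S. No other fragment satisfies the full query, so there is no match.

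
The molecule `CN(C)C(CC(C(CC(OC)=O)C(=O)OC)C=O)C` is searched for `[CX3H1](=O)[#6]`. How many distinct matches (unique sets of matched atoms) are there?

[CX3H1](=O)[#6] is the SMARTS for an aldehyde: an sp2 carbon with one H, double-bonded to O and single-bonded to carbon.
Exactly one fragment in the molecule meets all constraints, giving 1 match.

1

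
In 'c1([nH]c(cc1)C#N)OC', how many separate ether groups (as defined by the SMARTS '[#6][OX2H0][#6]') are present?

1

[#6][OX2H0][#6] is the SMARTS for an ether: an aliphatic oxygen bridging two carbons with no H on the oxygen.
Exactly one fragment in the molecule meets all constraints, giving 1 match.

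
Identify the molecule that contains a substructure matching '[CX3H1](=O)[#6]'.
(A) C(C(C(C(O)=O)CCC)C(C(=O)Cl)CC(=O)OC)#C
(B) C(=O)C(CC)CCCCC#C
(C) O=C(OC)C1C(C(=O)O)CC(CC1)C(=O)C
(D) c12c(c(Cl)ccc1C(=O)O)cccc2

B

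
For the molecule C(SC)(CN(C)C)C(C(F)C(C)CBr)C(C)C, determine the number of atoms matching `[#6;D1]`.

Check the 17 heavy atoms by environment: 2× C (D2) → no; 5× C (D3) → no; 1× N (D3) → no; 6× C (D1) → match; 1× Br (D1) → no; 1× F (D1) → no; 1× S (D2) → no.
That gives 6 matching atoms.

6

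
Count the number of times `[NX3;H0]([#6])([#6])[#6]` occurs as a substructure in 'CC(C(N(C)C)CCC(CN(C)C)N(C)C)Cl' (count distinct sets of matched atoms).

3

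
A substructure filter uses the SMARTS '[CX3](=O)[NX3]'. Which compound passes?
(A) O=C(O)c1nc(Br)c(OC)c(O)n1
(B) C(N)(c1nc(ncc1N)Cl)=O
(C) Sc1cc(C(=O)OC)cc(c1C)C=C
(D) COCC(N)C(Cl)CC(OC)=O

[CX3](=O)[NX3] describes a carbonyl carbon bonded to a trivalent nitrogen (an amide).
(A) has a carboxylic acid group (-C(=O)OH) but the carbonyl is bonded to O, not to an NX3 nitrogen.
(B) contains a primary amide (-C(=O)NH2), which satisfies every atom and bond constraint.
(C) has a methyl-ester group (-C(=O)OCH3) but the carbonyl is bonded to O, not to an NX3 nitrogen.
(D) has a primary amino group (-NH2) but the -NH2 is not attached to a carbonyl carbon.
So the answer is (B).

B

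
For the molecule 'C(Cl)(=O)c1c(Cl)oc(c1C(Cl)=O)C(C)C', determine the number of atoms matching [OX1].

The query [OX1] means: aliphatic oxygen with one total connection — typically a carbonyl =O or an oxide.
Check the 15 heavy atoms by environment: 1× o (aromatic, X2) → no; 4× c (aromatic, X3) → no; 2× C (X3) → no; 2× O (X1) → match; 3× Cl (X1) → no; 3× C (X4) → no.
That gives 2 matching atoms.

2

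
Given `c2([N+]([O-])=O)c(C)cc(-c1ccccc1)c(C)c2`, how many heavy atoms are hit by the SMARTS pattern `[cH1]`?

7

Check the 17 heavy atoms by environment: 5× c (aromatic, H0) → no; 7× c (aromatic, H1) → match; 1× N (charge +1, H0) → no; 1× O (charge -1, H0) → no; 1× O (H0) → no; 2× C (H3) → no.
That gives 7 matching atoms.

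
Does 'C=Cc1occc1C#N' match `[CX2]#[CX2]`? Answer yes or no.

No

The pattern [CX2]#[CX2] describes a carbon-carbon triple bond — an alkyne.
The closest candidate here is a vinyl group (-CH=CH2), but the C=C is a double bond; both carbons are CX3, not CX2. No other fragment satisfies the full query, so there is no match.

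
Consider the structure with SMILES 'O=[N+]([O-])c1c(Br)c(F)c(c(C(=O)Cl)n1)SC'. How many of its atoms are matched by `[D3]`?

7

The query [D3] means: atom with exactly three heavy-atom neighbours.
Check the 16 heavy atoms by environment: 1× n (aromatic, D2) → no; 5× c (aromatic, D3) → match; 1× Br (D1) → no; 1× F (D1) → no; 1× S (D2) → no; 1× C (D1) → no; 1× C (D3) → match; 2× O (D1) → no; 1× Cl (D1) → no; 1× N (charge +1, D3) → match; 1× O (charge -1, D1) → no.
Summing the matching environments: 5 + 1 + 1 = 7 matching atoms.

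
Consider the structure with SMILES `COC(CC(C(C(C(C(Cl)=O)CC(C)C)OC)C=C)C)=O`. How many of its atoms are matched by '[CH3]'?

The query [CH3] means: aliphatic carbon with exactly three hydrogens.
Check the 21 heavy atoms by environment: 3× C (H2) → no; 6× C (H1) → no; 5× C (H3) → match; 2× C (H0) → no; 4× O (H0) → no; 1× Cl (H0) → no.
That gives 5 matching atoms.

5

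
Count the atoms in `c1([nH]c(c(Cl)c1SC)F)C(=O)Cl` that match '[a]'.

5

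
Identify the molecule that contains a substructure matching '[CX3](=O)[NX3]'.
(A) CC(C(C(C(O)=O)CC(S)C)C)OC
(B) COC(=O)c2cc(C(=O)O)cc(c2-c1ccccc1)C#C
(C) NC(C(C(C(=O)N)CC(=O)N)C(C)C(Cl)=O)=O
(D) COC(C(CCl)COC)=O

C

[CX3](=O)[NX3] describes a carbonyl carbon bonded to a trivalent nitrogen (an amide).
(A) has a carboxylic acid group (-C(=O)OH) but the carbonyl is bonded to O, not to an NX3 nitrogen.
(B) has a methyl-ester group (-C(=O)OCH3) but the carbonyl is bonded to O, not to an NX3 nitrogen.
(C) contains a primary amide (-C(=O)NH2), which satisfies every atom and bond constraint.
(D) has a methyl-ester group (-C(=O)OCH3) but the carbonyl is bonded to O, not to an NX3 nitrogen.
So the answer is (C).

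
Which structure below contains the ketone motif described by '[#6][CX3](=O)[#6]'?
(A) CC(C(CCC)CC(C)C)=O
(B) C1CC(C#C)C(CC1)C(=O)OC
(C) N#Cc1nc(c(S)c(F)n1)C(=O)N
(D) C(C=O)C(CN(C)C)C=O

[#6][CX3](=O)[#6] describes a carbonyl carbon (no H) flanked by two carbons (a ketone).
(A) contains an acetyl/ketone group (-C(=O)CH3), which satisfies every atom and bond constraint.
(B) has a methyl-ester group (-C(=O)OCH3) but one neighbour of the carbonyl carbon is O, not C.
(C) has a primary amide (-C(=O)NH2) but one neighbour of the carbonyl carbon is N, not C.
(D) has an aldehyde (-CHO) but the carbonyl carbon has H1, so it is not flanked by two carbons.
So the answer is (A).

A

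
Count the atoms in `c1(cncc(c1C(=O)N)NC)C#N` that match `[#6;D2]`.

Check the 13 heavy atoms by environment: 1× n (aromatic, D2) → no; 2× c (aromatic, D2) → match; 3× c (aromatic, D3) → no; 1× N (D2) → no; 1× C (D1) → no; 1× C (D2) → match; 2× N (D1) → no; 1× C (D3) → no; 1× O (D1) → no.
Summing the matching environments: 2 + 1 = 3 matching atoms.

3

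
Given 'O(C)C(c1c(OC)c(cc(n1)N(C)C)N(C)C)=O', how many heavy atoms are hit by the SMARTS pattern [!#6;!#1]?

Check the 18 heavy atoms by environment: 1× n (aromatic) → match; 5× c (aromatic) → no; 7× C → no; 3× O → match; 2× N → match.
Summing the matching environments: 1 + 3 + 2 = 6 matching atoms.

6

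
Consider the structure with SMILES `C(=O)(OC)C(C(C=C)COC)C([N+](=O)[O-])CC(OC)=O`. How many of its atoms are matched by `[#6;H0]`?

The query [#6;H0] means: any carbon with no attached hydrogen.
Check the 20 heavy atoms by environment: 3× C (H2) → no; 4× C (H1) → no; 1× N (charge +1, H0) → no; 1× O (charge -1, H0) → no; 6× O (H0) → no; 2× C (H0) → match; 3× C (H3) → no.
That gives 2 matching atoms.

2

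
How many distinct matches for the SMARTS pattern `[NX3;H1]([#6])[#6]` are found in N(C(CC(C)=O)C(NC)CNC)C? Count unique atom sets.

[NX3;H1]([#6])[#6] is the SMARTS for a secondary amine: a trivalent nitrogen with one H, bonded to two carbons.
The molecule carries 3 separate instances of an N-methylamino group (-NHCH3) meeting every constraint; each maps to a distinct set of atoms, giving 3 matches.

3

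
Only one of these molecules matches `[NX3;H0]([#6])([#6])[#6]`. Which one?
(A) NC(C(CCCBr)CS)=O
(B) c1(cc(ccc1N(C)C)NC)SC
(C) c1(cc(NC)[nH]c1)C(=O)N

B

[NX3;H0]([#6])([#6])[#6] describes a trivalent nitrogen with no H, bonded to three carbons (a tertiary amine).
(A) has a primary amide (-C(=O)NH2) but the amide nitrogen has H2 and only one carbon neighbour.
(B) contains a dimethylamino group (-N(CH3)2), which satisfies every atom and bond constraint.
(C) has a primary amide (-C(=O)NH2) but the amide nitrogen has H2 and only one carbon neighbour.
So the answer is (B).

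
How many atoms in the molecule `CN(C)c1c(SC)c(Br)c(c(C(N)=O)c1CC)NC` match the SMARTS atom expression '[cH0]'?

Check the 19 heavy atoms by environment: 6× c (aromatic, H0) → match; 1× C (H0) → no; 1× O (H0) → no; 1× N (H2) → no; 1× S (H0) → no; 5× C (H3) → no; 1× C (H2) → no; 1× N (H0) → no; 1× Br (H0) → no; 1× N (H1) → no.
That gives 6 matching atoms.

6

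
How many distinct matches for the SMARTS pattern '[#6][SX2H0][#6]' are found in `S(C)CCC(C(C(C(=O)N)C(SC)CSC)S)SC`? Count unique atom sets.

4

[#6][SX2H0][#6] is the SMARTS for a thioether: an aliphatic sulfur bridging two carbons with no H on the sulfur.
The molecule carries 4 separate instances of a methylthio ether (-SCH3) meeting every constraint; each maps to a distinct set of atoms, giving 4 matches.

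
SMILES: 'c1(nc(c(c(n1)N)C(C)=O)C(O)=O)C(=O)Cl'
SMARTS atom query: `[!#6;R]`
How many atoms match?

The query [!#6;R] means: non-carbon atom that is part of a ring.
Check the 16 heavy atoms by environment: 2× n (aromatic, in 6-ring) → match; 4× c (aromatic, in 6-ring) → no; 4× C (acyclic) → no; 4× O (acyclic) → no; 1× N (acyclic) → no; 1× Cl (acyclic) → no.
That gives 2 matching atoms.

2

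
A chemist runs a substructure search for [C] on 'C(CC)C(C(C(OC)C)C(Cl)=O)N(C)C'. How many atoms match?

11

The query [C] means: uppercase C matches aliphatic (non-aromatic) carbon only.
Check the 15 heavy atoms by environment: 11× C → match; 2× O → no; 1× Cl → no; 1× N → no.
That gives 11 matching atoms.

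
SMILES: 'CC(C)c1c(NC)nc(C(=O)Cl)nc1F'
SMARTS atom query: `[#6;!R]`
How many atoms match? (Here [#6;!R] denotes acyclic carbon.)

The query [#6;!R] means: carbon not in any ring.
Check the 15 heavy atoms by environment: 2× n (aromatic, in 6-ring) → no; 4× c (aromatic, in 6-ring) → no; 1× N (acyclic) → no; 5× C (acyclic) → match; 1× O (acyclic) → no; 1× Cl (acyclic) → no; 1× F (acyclic) → no.
That gives 5 matching atoms.

5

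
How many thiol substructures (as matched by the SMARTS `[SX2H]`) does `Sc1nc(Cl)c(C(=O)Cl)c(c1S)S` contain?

[SX2H] is the SMARTS for a thiol: an aliphatic sulfur with two connections, one being H.
The molecule carries 3 separate instances of a thiol (-SH) meeting every constraint; each maps to a distinct set of atoms, giving 3 matches.

3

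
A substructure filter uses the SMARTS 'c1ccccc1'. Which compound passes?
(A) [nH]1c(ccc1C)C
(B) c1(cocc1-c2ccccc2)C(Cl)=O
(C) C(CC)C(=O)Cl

c1ccccc1 describes six aromatic carbons in a ring (a benzene ring).
(A) has a methyl group (-CH3) but no six-membered all-carbon aromatic ring is present.
(B) contains a phenyl ring, which satisfies every atom and bond constraint.
(C) has a methyl group (-CH3) but no six-membered all-carbon aromatic ring is present.
So the answer is (B).

B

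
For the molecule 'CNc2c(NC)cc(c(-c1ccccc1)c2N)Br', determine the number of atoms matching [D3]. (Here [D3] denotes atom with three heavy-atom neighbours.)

6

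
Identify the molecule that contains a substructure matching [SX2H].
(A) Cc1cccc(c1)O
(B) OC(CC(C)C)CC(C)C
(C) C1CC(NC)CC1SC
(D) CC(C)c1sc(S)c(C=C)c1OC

D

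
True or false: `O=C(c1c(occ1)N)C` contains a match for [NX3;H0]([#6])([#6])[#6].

False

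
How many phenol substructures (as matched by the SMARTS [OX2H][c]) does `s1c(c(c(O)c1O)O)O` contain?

4

[OX2H][c] is the SMARTS for a phenol: a hydroxyl oxygen attached to an aromatic carbon.
The molecule carries 4 separate instances of a hydroxyl group (-OH) meeting every constraint; each maps to a distinct set of atoms, giving 4 matches.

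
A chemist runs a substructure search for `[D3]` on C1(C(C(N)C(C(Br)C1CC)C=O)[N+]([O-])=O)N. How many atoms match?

The query [D3] means: atom with exactly three heavy-atom neighbours.
Check the 16 heavy atoms by environment: 6× C (D3) → match; 1× N (charge +1, D3) → match; 1× O (charge -1, D1) → no; 2× O (D1) → no; 1× Br (D1) → no; 2× N (D1) → no; 2× C (D2) → no; 1× C (D1) → no.
Summing the matching environments: 6 + 1 = 7 matching atoms.

7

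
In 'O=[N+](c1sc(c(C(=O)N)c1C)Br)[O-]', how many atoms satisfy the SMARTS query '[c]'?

4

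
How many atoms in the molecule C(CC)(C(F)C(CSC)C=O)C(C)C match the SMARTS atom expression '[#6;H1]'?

Check the 14 heavy atoms by environment: 2× C (H2) → no; 5× C (H1) → match; 4× C (H3) → no; 1× F (H0) → no; 1× S (H0) → no; 1× O (H0) → no.
That gives 5 matching atoms.

5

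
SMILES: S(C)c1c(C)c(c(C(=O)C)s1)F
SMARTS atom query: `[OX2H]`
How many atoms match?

0

Check the 12 heavy atoms by environment: 1× s (aromatic, H0, X2) → no; 4× c (aromatic, H0, X3) → no; 1× F (H0, X1) → no; 3× C (H3, X4) → no; 1× C (H0, X3) → no; 1× O (H0, X1) → no; 1× S (H0, X2) → no.
No environment satisfies the query, so 0 matching atoms.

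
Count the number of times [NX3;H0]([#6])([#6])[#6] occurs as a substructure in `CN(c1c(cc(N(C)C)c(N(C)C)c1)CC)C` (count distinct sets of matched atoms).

[NX3;H0]([#6])([#6])[#6] is the SMARTS for a tertiary amine: a trivalent nitrogen with no H, bonded to three carbons.
The molecule carries 3 separate instances of a dimethylamino group (-N(CH3)2) meeting every constraint; each maps to a distinct set of atoms, giving 3 matches.

3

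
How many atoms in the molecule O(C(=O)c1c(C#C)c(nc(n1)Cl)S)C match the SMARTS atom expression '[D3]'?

5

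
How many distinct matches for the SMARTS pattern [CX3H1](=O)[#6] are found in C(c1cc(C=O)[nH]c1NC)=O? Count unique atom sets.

[CX3H1](=O)[#6] is the SMARTS for an aldehyde: an sp2 carbon with one H, double-bonded to O and single-bonded to carbon.
The molecule carries 2 separate instances of an aldehyde (-CHO) meeting every constraint; each maps to a distinct set of atoms, giving 2 matches.

2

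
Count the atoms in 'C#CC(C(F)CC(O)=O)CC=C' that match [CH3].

0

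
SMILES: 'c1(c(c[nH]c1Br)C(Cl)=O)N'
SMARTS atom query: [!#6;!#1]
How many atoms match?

5

The query [!#6;!#1] means: not carbon and not hydrogen — any heteroatom.
Check the 10 heavy atoms by environment: 1× n (aromatic) → match; 4× c (aromatic) → no; 1× C → no; 1× O → match; 1× Cl → match; 1× Br → match; 1× N → match.
Summing the matching environments: 1 + 1 + 1 + 1 + 1 = 5 matching atoms.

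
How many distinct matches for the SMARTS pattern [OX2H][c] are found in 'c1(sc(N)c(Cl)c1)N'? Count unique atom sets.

0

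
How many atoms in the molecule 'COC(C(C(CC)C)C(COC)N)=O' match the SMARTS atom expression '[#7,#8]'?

The query [#7,#8] means: nitrogen or oxygen (comma = OR).
Check the 14 heavy atoms by environment: 10× C → no; 3× O → match; 1× N → match.
Summing the matching environments: 3 + 1 = 4 matching atoms.

4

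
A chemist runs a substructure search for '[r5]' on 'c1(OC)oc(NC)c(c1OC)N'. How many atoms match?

The query [r5] means: r5 matches atoms in a five-membered ring.
Check the 12 heavy atoms by environment: 1× o (aromatic, in 5-ring) → match; 4× c (aromatic, in 5-ring) → match; 2× N (acyclic) → no; 3× C (acyclic) → no; 2× O (acyclic) → no.
Summing the matching environments: 1 + 4 = 5 matching atoms.

5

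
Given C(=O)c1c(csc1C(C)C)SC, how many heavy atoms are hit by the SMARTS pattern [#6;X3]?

5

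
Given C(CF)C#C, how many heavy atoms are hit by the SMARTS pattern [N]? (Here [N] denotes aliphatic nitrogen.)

Check the 5 heavy atoms by environment: 4× C → no; 1× F → no.
No environment satisfies the query, so 0 matching atoms.

0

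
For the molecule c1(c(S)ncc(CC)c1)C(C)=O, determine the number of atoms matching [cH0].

3

The query [cH0] means: aromatic carbon with no attached hydrogen (substituted or ring-fusion).
Check the 12 heavy atoms by environment: 1× n (aromatic, H0) → no; 2× c (aromatic, H1) → no; 3× c (aromatic, H0) → match; 1× C (H0) → no; 1× O (H0) → no; 2× C (H3) → no; 1× S (H1) → no; 1× C (H2) → no.
That gives 3 matching atoms.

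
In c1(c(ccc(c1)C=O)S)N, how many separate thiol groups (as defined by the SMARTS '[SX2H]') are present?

[SX2H] is the SMARTS for a thiol: an aliphatic sulfur with two connections, one being H.
Exactly one fragment in the molecule meets all constraints, giving 1 match.

1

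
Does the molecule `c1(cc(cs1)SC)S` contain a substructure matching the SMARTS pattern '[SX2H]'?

The pattern [SX2H] describes an aliphatic sulfur with two connections, one being H — a thiol.
The molecule carries a thiol (-SH), whose atoms satisfy every constraint of the query, so the pattern matches.

Yes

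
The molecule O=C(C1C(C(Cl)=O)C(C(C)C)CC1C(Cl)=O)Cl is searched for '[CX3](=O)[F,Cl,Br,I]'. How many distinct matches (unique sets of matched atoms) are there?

3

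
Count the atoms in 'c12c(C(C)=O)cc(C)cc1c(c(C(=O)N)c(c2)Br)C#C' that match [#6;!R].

The query [#6;!R] means: carbon not in any ring.
Check the 20 heavy atoms by environment: 10× c (aromatic, in 6-ring) → no; 1× Br (acyclic) → no; 6× C (acyclic) → match; 2× O (acyclic) → no; 1× N (acyclic) → no.
That gives 6 matching atoms.

6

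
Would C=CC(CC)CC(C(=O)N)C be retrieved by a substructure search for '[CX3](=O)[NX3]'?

The pattern [CX3](=O)[NX3] describes a carbonyl carbon bonded to a trivalent nitrogen — an amide.
The molecule carries a primary amide (-C(=O)NH2), whose atoms satisfy every constraint of the query, so the pattern matches.

Yes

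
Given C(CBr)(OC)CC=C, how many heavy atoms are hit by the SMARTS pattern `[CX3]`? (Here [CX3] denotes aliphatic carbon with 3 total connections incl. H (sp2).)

2

Check the 8 heavy atoms by environment: 4× C (X4) → no; 1× O (X2) → no; 2× C (X3) → match; 1× Br (X1) → no.
That gives 2 matching atoms.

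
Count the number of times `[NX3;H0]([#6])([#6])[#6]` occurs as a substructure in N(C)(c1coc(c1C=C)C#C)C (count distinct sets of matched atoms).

1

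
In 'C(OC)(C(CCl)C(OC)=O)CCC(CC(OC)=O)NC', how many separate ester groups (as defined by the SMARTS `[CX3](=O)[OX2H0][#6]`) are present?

2

[CX3](=O)[OX2H0][#6] is the SMARTS for an ester: a carbonyl carbon bonded to an oxygen that is itself bonded to carbon (no H on that O).
The molecule carries 2 separate instances of a methyl-ester group (-C(=O)OCH3) meeting every constraint; each maps to a distinct set of atoms, giving 2 matches.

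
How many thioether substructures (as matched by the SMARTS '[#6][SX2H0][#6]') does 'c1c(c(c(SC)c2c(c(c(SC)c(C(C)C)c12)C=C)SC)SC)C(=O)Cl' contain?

4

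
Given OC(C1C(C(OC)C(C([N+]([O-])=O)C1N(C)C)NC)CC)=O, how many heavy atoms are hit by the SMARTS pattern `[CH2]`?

1

Check the 21 heavy atoms by environment: 6× C (H1) → no; 1× C (H0) → no; 3× O (H0) → no; 1× O (H1) → no; 1× N (charge +1, H0) → no; 1× O (charge -1, H0) → no; 1× N (H1) → no; 5× C (H3) → no; 1× N (H0) → no; 1× C (H2) → match.
That gives 1 matching atom.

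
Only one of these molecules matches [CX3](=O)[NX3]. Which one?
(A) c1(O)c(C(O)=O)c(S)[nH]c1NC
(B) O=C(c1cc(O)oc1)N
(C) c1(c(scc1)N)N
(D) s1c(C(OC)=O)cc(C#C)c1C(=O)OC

B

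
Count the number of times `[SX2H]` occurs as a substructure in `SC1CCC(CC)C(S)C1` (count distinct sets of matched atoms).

2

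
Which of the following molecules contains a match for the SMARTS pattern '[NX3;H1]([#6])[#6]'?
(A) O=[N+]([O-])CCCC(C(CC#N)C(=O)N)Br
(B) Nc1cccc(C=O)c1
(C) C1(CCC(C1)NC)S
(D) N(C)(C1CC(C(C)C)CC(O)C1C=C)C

C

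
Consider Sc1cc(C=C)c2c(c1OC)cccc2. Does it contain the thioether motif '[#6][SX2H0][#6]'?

No

The pattern [#6][SX2H0][#6] describes an aliphatic sulfur bridging two carbons with no H on the sulfur — a thioether.
The closest candidate here is a methoxy ether (-OCH3), but the bridging atom is O, not S. No other fragment satisfies the full query, so there is no match.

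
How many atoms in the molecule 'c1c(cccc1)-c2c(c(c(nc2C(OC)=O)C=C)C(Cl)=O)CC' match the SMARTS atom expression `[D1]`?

6

Check the 23 heavy atoms by environment: 1× n (aromatic, D2) → no; 6× c (aromatic, D3) → no; 2× C (D3) → no; 2× O (D1) → match; 1× O (D2) → no; 3× C (D1) → match; 1× Cl (D1) → match; 2× C (D2) → no; 5× c (aromatic, D2) → no.
Summing the matching environments: 2 + 3 + 1 = 6 matching atoms.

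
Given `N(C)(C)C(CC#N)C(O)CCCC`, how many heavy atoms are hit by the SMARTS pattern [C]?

The query [C] means: uppercase C matches aliphatic (non-aromatic) carbon only.
Check the 13 heavy atoms by environment: 10× C → match; 1× O → no; 2× N → no.
That gives 10 matching atoms.

10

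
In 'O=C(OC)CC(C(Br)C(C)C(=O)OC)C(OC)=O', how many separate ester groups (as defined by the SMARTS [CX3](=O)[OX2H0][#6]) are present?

[CX3](=O)[OX2H0][#6] is the SMARTS for an ester: a carbonyl carbon bonded to an oxygen that is itself bonded to carbon (no H on that O).
The molecule carries 3 separate instances of a methyl-ester group (-C(=O)OCH3) meeting every constraint; each maps to a distinct set of atoms, giving 3 matches.

3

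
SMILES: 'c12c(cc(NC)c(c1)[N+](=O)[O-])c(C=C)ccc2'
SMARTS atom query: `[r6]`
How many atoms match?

10

The query [r6] means: r6 matches atoms in a six-membered ring.
Check the 17 heavy atoms by environment: 10× c (aromatic, in 6-ring) → match; 1× N (charge +1, acyclic) → no; 1× O (charge -1, acyclic) → no; 1× O (acyclic) → no; 3× C (acyclic) → no; 1× N (acyclic) → no.
That gives 10 matching atoms.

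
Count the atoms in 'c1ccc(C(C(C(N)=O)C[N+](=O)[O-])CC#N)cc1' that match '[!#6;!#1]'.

The query [!#6;!#1] means: not carbon and not hydrogen — any heteroatom.
Check the 18 heavy atoms by environment: 6× C → no; 1× N (charge +1) → match; 1× O (charge -1) → match; 2× O → match; 6× c (aromatic) → no; 2× N → match.
Summing the matching environments: 1 + 1 + 2 + 2 = 6 matching atoms.

6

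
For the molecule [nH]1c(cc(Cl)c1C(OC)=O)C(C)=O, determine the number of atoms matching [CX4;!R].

2

The query [CX4;!R] means: aliphatic carbon with four total connections, not in a ring.
Check the 13 heavy atoms by environment: 1× n (aromatic, X3, in 5-ring) → no; 4× c (aromatic, X3, in 5-ring) → no; 2× C (X3, acyclic) → no; 2× O (X1, acyclic) → no; 2× C (X4, acyclic) → match; 1× O (X2, acyclic) → no; 1× Cl (X1, acyclic) → no.
That gives 2 matching atoms.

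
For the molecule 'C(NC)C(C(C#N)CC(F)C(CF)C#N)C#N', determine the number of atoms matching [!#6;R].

0

The query [!#6;R] means: non-carbon atom that is part of a ring.
Check the 17 heavy atoms by environment: 11× C (acyclic) → no; 4× N (acyclic) → no; 2× F (acyclic) → no.
No environment satisfies the query, so 0 matching atoms.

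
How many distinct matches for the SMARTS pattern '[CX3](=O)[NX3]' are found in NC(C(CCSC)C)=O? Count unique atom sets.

[CX3](=O)[NX3] is the SMARTS for an amide: a carbonyl carbon bonded to a trivalent nitrogen.
Exactly one fragment in the molecule meets all constraints, giving 1 match.

1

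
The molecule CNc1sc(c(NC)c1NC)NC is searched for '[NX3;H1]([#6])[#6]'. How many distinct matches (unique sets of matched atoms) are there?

[NX3;H1]([#6])[#6] is the SMARTS for a secondary amine: a trivalent nitrogen with one H, bonded to two carbons.
The molecule carries 4 separate instances of an N-methylamino group (-NHCH3) meeting every constraint; each maps to a distinct set of atoms, giving 4 matches.

4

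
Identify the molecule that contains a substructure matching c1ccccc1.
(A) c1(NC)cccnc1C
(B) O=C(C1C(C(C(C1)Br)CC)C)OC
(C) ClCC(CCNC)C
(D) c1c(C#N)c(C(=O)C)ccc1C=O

D

c1ccccc1 describes six aromatic carbons in a ring (a benzene ring).
(A) has a methyl group (-CH3) but no six-membered all-carbon aromatic ring is present.
(B) has a methyl group (-CH3) but no six-membered all-carbon aromatic ring is present.
(C) has a methyl group (-CH3) but no six-membered all-carbon aromatic ring is present.
(D) contains the required atom environment, so the pattern matches.
So the answer is (D).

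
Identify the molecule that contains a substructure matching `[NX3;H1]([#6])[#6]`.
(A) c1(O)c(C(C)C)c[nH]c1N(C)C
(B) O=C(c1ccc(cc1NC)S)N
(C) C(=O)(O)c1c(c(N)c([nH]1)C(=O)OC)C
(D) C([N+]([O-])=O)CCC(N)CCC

B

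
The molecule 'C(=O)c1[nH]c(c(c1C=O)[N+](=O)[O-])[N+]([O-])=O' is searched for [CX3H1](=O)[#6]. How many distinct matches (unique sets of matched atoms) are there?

[CX3H1](=O)[#6] is the SMARTS for an aldehyde: an sp2 carbon with one H, double-bonded to O and single-bonded to carbon.
The molecule carries 2 separate instances of an aldehyde (-CHO) meeting every constraint; each maps to a distinct set of atoms, giving 2 matches.

2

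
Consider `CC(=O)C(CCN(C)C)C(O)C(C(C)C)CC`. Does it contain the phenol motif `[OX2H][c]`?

No

The pattern [OX2H][c] describes a hydroxyl oxygen attached to an aromatic carbon — a phenol.
The closest candidate here is a hydroxyl group (-OH), but the -OH is on an aliphatic carbon, not an aromatic c. No other fragment satisfies the full query, so there is no match.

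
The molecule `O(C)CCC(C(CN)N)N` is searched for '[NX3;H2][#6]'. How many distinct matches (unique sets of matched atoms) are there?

3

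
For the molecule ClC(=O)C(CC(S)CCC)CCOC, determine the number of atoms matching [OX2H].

0

The query [OX2H] means: aliphatic oxygen with two connections, one of which is H — an -OH oxygen.
Check the 14 heavy atoms by environment: 5× C (H2, X4) → no; 2× C (H1, X4) → no; 1× S (H1, X2) → no; 2× C (H3, X4) → no; 1× O (H0, X2) → no; 1× C (H0, X3) → no; 1× O (H0, X1) → no; 1× Cl (H0, X1) → no.
No environment satisfies the query, so 0 matching atoms.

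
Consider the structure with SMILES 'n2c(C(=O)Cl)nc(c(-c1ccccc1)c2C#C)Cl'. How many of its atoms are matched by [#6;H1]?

6

Check the 18 heavy atoms by environment: 2× n (aromatic, H0) → no; 5× c (aromatic, H0) → no; 5× c (aromatic, H1) → match; 2× C (H0) → no; 1× C (H1) → match; 1× O (H0) → no; 2× Cl (H0) → no.
Summing the matching environments: 5 + 1 = 6 matching atoms.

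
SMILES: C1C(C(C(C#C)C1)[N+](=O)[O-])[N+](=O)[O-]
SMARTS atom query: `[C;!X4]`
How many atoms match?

2

The query [C;!X4] means: aliphatic carbon that does not have four total connections.
Check the 13 heavy atoms by environment: 5× C (X4) → no; 2× C (X2) → match; 2× N (charge +1, X3) → no; 2× O (charge -1, X1) → no; 2× O (X1) → no.
That gives 2 matching atoms.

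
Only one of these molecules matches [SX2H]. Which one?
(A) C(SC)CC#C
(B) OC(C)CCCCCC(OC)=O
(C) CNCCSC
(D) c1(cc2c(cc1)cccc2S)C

D

[SX2H] describes an aliphatic sulfur with two connections, one being H (a thiol).
(A) has a methylthio ether (-SCH3) but the sulfur has H0 (bonded to two carbons), not H1.
(B) has a hydroxyl group (-OH) but it is an -OH, not an -SH.
(C) has a methylthio ether (-SCH3) but the sulfur has H0 (bonded to two carbons), not H1.
(D) contains a thiol (-SH), which satisfies every atom and bond constraint.
So the answer is (D).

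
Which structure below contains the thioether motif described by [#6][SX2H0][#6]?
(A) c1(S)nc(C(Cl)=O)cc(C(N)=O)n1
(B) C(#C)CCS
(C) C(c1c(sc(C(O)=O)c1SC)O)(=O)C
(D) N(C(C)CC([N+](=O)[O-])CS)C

C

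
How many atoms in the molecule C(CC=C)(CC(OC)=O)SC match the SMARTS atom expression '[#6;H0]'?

1

The query [#6;H0] means: any carbon with no attached hydrogen.
Check the 11 heavy atoms by environment: 3× C (H2) → no; 2× C (H1) → no; 1× C (H0) → match; 2× O (H0) → no; 2× C (H3) → no; 1× S (H0) → no.
That gives 1 matching atom.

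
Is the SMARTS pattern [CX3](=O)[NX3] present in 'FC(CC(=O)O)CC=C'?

The pattern [CX3](=O)[NX3] describes a carbonyl carbon bonded to a trivalent nitrogen — an amide.
The closest candidate here is a carboxylic acid group (-C(=O)OH), but the carbonyl is bonded to O, not to an NX3 nitrogen. No other fragment satisfies the full query, so there is no match.

No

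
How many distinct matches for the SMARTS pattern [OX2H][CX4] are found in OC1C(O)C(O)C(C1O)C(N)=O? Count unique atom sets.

4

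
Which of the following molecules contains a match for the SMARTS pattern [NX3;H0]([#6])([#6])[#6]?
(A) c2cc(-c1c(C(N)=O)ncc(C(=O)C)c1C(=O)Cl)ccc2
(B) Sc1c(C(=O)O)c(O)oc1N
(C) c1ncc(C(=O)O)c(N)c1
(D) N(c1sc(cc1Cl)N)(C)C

D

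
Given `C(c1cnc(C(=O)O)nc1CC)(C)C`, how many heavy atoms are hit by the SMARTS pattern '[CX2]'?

0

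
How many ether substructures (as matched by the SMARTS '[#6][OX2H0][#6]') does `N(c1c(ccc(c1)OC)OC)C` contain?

2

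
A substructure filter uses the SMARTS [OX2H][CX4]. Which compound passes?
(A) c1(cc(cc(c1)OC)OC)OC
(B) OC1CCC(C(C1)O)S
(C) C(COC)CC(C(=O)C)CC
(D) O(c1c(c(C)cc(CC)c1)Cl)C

B

[OX2H][CX4] describes a hydroxyl oxygen bound to an sp3 (X4) carbon (an aliphatic alcohol).
(A) has a methoxy ether (-OCH3) but the oxygen has H0 (ether), not H1.
(B) contains a hydroxyl group (-OH), which satisfies every atom and bond constraint.
(C) has a methoxy ether (-OCH3) but the oxygen has H0 (ether), not H1.
(D) has a methoxy ether (-OCH3) but the oxygen has H0 (ether), not H1.
So the answer is (B).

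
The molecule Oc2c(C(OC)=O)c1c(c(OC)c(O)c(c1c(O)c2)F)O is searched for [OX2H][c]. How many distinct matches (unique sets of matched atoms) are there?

4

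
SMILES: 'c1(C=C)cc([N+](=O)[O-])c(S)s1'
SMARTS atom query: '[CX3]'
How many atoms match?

2

The query [CX3] means: C with X3: aliphatic carbon with exactly 3 total connections.
Check the 11 heavy atoms by environment: 1× s (aromatic, X2) → no; 4× c (aromatic, X3) → no; 2× C (X3) → match; 1× N (charge +1, X3) → no; 1× O (charge -1, X1) → no; 1× O (X1) → no; 1× S (X2) → no.
That gives 2 matching atoms.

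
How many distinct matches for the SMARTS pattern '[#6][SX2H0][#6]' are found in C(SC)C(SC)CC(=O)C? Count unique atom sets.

2

[#6][SX2H0][#6] is the SMARTS for a thioether: an aliphatic sulfur bridging two carbons with no H on the sulfur.
The molecule carries 2 separate instances of a methylthio ether (-SCH3) meeting every constraint; each maps to a distinct set of atoms, giving 2 matches.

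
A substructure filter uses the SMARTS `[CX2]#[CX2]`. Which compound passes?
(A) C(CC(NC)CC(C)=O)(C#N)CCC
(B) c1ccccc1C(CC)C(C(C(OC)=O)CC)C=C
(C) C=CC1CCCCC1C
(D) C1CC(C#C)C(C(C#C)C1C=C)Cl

D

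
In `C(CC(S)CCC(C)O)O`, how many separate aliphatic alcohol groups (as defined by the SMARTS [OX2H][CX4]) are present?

2

[OX2H][CX4] is the SMARTS for an aliphatic alcohol: a hydroxyl oxygen bound to an sp3 (X4) carbon.
The molecule carries 2 separate instances of a hydroxyl group (-OH) meeting every constraint; each maps to a distinct set of atoms, giving 2 matches.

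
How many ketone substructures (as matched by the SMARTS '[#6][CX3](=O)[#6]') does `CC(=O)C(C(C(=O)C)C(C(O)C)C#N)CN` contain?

2

[#6][CX3](=O)[#6] is the SMARTS for a ketone: a carbonyl carbon (no H) flanked by two carbons.
The molecule carries 2 separate instances of an acetyl/ketone group (-C(=O)CH3) meeting every constraint; each maps to a distinct set of atoms, giving 2 matches.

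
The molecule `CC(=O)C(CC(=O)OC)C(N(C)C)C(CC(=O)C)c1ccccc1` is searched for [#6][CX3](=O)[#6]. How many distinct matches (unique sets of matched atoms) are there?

2

[#6][CX3](=O)[#6] is the SMARTS for a ketone: a carbonyl carbon (no H) flanked by two carbons.
The molecule carries 2 separate instances of an acetyl/ketone group (-C(=O)CH3) meeting every constraint; each maps to a distinct set of atoms, giving 2 matches.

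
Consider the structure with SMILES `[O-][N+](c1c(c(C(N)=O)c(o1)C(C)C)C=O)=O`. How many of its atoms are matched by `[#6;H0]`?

5

The query [#6;H0] means: any carbon with no attached hydrogen.
Check the 16 heavy atoms by environment: 1× o (aromatic, H0) → no; 4× c (aromatic, H0) → match; 2× C (H1) → no; 2× C (H3) → no; 1× C (H0) → match; 3× O (H0) → no; 1× N (H2) → no; 1× N (charge +1, H0) → no; 1× O (charge -1, H0) → no.
Summing the matching environments: 4 + 1 = 5 matching atoms.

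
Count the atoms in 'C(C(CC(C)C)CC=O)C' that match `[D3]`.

The query [D3] means: atom with exactly three heavy-atom neighbours.
Check the 10 heavy atoms by environment: 4× C (D2) → no; 2× C (D3) → match; 3× C (D1) → no; 1× O (D1) → no.
That gives 2 matching atoms.

2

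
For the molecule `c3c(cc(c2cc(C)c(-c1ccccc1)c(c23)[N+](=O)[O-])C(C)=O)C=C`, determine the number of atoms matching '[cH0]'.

The query [cH0] means: aromatic carbon with no attached hydrogen (substituted or ring-fusion).
Check the 25 heavy atoms by environment: 8× c (aromatic, H0) → match; 8× c (aromatic, H1) → no; 1× N (charge +1, H0) → no; 1× O (charge -1, H0) → no; 2× O (H0) → no; 2× C (H3) → no; 1× C (H0) → no; 1× C (H1) → no; 1× C (H2) → no.
That gives 8 matching atoms.

8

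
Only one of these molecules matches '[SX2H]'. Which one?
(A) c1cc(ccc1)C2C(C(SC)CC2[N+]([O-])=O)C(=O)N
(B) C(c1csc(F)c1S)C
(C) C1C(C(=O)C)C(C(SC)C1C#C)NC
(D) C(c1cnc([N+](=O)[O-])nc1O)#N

B

[SX2H] describes an aliphatic sulfur with two connections, one being H (a thiol).
(A) has a methylthio ether (-SCH3) but the sulfur has H0 (bonded to two carbons), not H1.
(B) contains a thiol (-SH), which satisfies every atom and bond constraint.
(C) has a methylthio ether (-SCH3) but the sulfur has H0 (bonded to two carbons), not H1.
(D) has a hydroxyl group (-OH) but it is an -OH, not an -SH.
So the answer is (B).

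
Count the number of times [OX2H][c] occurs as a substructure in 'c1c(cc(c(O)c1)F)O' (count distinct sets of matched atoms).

[OX2H][c] is the SMARTS for a phenol: a hydroxyl oxygen attached to an aromatic carbon.
The molecule carries 2 separate instances of a hydroxyl group (-OH) meeting every constraint; each maps to a distinct set of atoms, giving 2 matches.

2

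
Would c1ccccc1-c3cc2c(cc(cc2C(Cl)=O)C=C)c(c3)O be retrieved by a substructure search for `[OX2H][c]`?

Yes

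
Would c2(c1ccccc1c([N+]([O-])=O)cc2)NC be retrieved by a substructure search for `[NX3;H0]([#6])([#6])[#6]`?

No

The pattern [NX3;H0]([#6])([#6])[#6] describes a trivalent nitrogen with no H, bonded to three carbons — a tertiary amine.
The closest candidate here is an N-methylamino group (-NHCH3), but the nitrogen still has one H (H1), not H0. No other fragment satisfies the full query, so there is no match.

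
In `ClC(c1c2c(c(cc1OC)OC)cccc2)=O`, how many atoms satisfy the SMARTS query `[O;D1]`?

1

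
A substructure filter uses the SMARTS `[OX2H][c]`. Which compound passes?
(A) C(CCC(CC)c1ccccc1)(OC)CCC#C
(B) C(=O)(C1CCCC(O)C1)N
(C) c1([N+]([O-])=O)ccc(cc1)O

[OX2H][c] describes a hydroxyl oxygen attached to an aromatic carbon (a phenol).
(A) has a methoxy ether (-OCH3) but the oxygen has H0, not H1.
(B) has a hydroxyl group (-OH) but the -OH is on an aliphatic carbon, not an aromatic c.
(C) contains a hydroxyl group (-OH), which satisfies every atom and bond constraint.
So the answer is (C).

C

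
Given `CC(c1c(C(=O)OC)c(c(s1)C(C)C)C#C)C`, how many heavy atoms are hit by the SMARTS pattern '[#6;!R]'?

The query [#6;!R] means: carbon not in any ring.
Check the 17 heavy atoms by environment: 1× s (aromatic, in 5-ring) → no; 4× c (aromatic, in 5-ring) → no; 10× C (acyclic) → match; 2× O (acyclic) → no.
That gives 10 matching atoms.

10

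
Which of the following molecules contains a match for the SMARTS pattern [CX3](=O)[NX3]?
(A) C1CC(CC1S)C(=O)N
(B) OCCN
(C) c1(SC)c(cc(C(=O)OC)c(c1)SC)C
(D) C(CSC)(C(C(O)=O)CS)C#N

[CX3](=O)[NX3] describes a carbonyl carbon bonded to a trivalent nitrogen (an amide).
(A) contains a primary amide (-C(=O)NH2), which satisfies every atom and bond constraint.
(B) has a primary amino group (-NH2) but the -NH2 is not attached to a carbonyl carbon.
(C) has a methyl-ester group (-C(=O)OCH3) but the carbonyl is bonded to O, not to an NX3 nitrogen.
(D) has a nitrile (-C#N) but the nitrile N is NX1 (triple-bonded), not NX3.
So the answer is (A).

A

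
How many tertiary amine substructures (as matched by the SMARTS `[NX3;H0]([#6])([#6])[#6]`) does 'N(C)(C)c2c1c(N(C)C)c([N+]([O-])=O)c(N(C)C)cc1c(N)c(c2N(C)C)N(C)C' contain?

[NX3;H0]([#6])([#6])[#6] is the SMARTS for a tertiary amine: a trivalent nitrogen with no H, bonded to three carbons.
The molecule carries 5 separate instances of a dimethylamino group (-N(CH3)2) meeting every constraint; each maps to a distinct set of atoms, giving 5 matches.

5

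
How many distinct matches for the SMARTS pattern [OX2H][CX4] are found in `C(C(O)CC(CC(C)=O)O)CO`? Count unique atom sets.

[OX2H][CX4] is the SMARTS for an aliphatic alcohol: a hydroxyl oxygen bound to an sp3 (X4) carbon.
The molecule carries 3 separate instances of a hydroxyl group (-OH) meeting every constraint; each maps to a distinct set of atoms, giving 3 matches.

3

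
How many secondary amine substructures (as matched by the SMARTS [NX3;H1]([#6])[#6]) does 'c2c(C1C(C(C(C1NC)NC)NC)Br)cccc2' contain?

3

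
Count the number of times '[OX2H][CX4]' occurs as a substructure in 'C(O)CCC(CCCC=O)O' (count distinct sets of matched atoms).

[OX2H][CX4] is the SMARTS for an aliphatic alcohol: a hydroxyl oxygen bound to an sp3 (X4) carbon.
The molecule carries 2 separate instances of a hydroxyl group (-OH) meeting every constraint; each maps to a distinct set of atoms, giving 2 matches.

2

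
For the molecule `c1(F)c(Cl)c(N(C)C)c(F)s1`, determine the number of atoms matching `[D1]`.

5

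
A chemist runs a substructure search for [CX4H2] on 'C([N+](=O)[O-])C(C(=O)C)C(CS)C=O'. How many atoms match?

The query [CX4H2] means: sp3 carbon (X4) with exactly two hydrogens.
Check the 13 heavy atoms by environment: 2× C (H2, X4) → match; 2× C (H1, X4) → no; 1× C (H0, X3) → no; 3× O (H0, X1) → no; 1× C (H3, X4) → no; 1× N (charge +1, H0, X3) → no; 1× O (charge -1, H0, X1) → no; 1× C (H1, X3) → no; 1× S (H1, X2) → no.
That gives 2 matching atoms.

2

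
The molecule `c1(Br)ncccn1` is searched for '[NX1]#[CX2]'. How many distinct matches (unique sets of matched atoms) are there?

0

[NX1]#[CX2] is the SMARTS for a nitrile: a nitrogen triple-bonded to a two-connected carbon.
No fragment in the molecule satisfies every constraint, giving 0 matches.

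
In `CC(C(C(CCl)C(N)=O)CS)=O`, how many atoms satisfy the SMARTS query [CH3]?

1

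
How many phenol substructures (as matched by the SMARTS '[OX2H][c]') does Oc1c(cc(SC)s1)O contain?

2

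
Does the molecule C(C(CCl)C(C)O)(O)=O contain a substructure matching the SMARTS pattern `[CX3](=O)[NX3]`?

No

The pattern [CX3](=O)[NX3] describes a carbonyl carbon bonded to a trivalent nitrogen — an amide.
The closest candidate here is a carboxylic acid group (-C(=O)OH), but the carbonyl is bonded to O, not to an NX3 nitrogen. No other fragment satisfies the full query, so there is no match.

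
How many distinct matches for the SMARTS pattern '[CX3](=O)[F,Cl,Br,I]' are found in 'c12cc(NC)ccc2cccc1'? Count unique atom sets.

0

[CX3](=O)[F,Cl,Br,I] is the SMARTS for an acyl halide: a carbonyl carbon bonded to a halogen.
No fragment in the molecule satisfies every constraint, giving 0 matches.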